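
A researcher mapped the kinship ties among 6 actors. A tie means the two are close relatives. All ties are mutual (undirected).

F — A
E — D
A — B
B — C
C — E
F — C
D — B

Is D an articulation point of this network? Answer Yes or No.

Even without D, every remaining node can still reach every other (the residual graph is connected), so D is not a cut vertex.

No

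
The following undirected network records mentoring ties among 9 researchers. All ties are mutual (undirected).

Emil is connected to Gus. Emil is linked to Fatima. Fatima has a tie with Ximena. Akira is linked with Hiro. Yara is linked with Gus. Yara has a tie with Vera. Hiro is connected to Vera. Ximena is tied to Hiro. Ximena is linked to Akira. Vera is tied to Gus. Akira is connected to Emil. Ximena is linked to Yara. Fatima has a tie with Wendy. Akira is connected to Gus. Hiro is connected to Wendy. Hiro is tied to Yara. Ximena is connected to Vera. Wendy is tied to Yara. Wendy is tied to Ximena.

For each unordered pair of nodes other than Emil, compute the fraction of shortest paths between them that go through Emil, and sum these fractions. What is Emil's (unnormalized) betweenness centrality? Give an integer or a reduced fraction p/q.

Pairs whose geodesics pass through Emil — Fatima–Akira: 1/2; Fatima–Gus: 1.
All other pairs contribute 0.
Summing the contributions gives betweenness(Emil) = 3/2.

3/2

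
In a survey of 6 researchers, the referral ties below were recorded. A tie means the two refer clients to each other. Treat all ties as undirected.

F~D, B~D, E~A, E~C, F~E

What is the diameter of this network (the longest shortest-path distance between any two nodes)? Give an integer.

Eccentricity of each node (its greatest distance to any other): A:4, B:4, C:4, D:3, E:3, F:2.
The maximum eccentricity is 4, realized for instance by the pair C–B via C – E – F – D – B. So the diameter is 4.

4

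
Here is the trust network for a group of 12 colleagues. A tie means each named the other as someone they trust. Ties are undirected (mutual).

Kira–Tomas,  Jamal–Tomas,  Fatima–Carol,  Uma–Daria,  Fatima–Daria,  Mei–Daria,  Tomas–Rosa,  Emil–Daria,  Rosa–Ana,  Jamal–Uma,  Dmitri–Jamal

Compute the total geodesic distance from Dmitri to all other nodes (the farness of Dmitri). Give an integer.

35

Distances from Dmitri: Ana:4, Carol:5, Daria:3, Emil:4, Fatima:4, Jamal:1, Kira:3, Mei:4, Rosa:3, Tomas:2, Uma:2.
Sum = 4 + 5 + 3 + 4 + 4 + 1 + 3 + 4 + 3 + 2 + 2 = 35.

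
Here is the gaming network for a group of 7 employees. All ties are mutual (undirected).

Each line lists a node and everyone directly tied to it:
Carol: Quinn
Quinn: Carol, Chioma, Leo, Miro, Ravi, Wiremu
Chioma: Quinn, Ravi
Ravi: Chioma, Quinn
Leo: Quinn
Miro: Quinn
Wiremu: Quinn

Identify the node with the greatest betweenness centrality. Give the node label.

Quinn

Unnormalized betweenness of each node: Carol:0, Chioma:0, Leo:0, Miro:0, Quinn:14, Ravi:0, Wiremu:0.
Quinn has the largest value, 14, making it the main broker — the node through which the most shortest paths run.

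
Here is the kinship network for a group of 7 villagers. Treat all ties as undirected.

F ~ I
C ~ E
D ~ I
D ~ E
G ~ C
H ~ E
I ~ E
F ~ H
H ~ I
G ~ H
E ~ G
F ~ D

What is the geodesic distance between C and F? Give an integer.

One shortest route is C – E – D – F, which uses 3 edges, and at distance 2 from C we only reach {D, H, I}, which does not include F. So d(C,F) = 3.

3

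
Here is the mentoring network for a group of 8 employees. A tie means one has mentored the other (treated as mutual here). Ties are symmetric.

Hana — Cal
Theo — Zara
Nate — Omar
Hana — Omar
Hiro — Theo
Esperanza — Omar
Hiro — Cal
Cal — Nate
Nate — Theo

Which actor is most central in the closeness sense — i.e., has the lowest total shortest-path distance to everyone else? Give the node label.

Farness (sum of distances to all others) for each node — Cal:13, Esperanza:19, Hana:15, Hiro:15, Nate:11, Omar:13, Theo:13, Zara:19.
The smallest farness is 11, for Nate, so Nate has the highest closeness.

Nate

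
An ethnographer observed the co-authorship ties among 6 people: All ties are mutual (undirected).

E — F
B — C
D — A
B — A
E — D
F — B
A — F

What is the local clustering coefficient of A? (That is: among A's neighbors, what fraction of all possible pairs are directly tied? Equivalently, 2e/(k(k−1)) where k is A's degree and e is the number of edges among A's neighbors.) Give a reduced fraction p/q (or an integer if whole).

1/3

A's neighbors: B, D, and F (k = 3).
Possible neighbor pairs: C(3,2) = 3. Edges among them: B–F → e = 1.
Clustering(A) = 1/3.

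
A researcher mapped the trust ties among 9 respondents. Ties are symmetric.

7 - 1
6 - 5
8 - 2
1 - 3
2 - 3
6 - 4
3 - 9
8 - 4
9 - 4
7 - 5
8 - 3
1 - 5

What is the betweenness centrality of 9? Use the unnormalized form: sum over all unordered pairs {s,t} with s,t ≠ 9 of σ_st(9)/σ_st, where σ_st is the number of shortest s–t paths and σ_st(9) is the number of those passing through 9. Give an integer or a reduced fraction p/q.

7/6

Pairs whose geodesics pass through 9 — 3–4: 1/2; 3–6: 1/3; 4–1: 1/3.
All other pairs contribute 0.
Summing the contributions gives betweenness(9) = 7/6.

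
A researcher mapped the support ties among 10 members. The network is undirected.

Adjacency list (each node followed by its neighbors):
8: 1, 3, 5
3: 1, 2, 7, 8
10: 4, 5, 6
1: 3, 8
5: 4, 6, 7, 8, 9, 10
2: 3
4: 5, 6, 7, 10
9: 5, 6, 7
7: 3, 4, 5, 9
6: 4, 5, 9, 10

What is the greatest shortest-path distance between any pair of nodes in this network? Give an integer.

Eccentricity of each node (its greatest distance to any other): 1:3, 2:4, 3:3, 4:3, 5:3, 6:4, 7:2, 8:2, 9:3, 10:4.
The maximum eccentricity is 4, realized for instance by the pair 2–6 via 2 – 3 – 7 – 9 – 6. So the diameter is 4.

4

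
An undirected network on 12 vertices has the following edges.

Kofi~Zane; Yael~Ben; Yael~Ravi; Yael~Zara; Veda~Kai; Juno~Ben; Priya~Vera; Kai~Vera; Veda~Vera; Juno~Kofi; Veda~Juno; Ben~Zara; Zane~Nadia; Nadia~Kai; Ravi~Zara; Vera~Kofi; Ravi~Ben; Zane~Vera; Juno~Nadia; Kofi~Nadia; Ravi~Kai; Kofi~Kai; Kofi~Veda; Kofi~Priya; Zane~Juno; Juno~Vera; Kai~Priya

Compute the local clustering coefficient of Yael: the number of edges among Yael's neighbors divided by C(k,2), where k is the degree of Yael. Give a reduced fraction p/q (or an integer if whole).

1

Yael's neighbors: Ben, Ravi, and Zara (k = 3).
Possible neighbor pairs: C(3,2) = 3. Edges among them: Ben–Ravi, Ben–Zara, Ravi–Zara → e = 3.
Clustering(Yael) = 3/3 = 1.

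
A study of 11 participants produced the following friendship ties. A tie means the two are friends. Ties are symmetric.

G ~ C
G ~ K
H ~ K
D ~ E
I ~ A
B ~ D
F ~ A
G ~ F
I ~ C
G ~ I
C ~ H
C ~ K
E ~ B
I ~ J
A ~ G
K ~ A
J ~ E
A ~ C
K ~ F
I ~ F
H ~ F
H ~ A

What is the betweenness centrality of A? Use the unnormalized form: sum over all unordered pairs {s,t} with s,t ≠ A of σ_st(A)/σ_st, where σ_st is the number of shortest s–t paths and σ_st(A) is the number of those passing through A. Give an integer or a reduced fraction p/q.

101/30

Pairs whose geodesics pass through A — I–H: 1/3; I–K: 1/4; G–H: 1/4; F–C: 1/5; H–J: 1/3; H–B: 1/3; H–E: 1/3; H–D: 1/3; K–J: 1/4; K–B: 1/4; K–E: 1/4; K–D: 1/4.
All other pairs contribute 0.
Summing the contributions gives betweenness(A) = 101/30.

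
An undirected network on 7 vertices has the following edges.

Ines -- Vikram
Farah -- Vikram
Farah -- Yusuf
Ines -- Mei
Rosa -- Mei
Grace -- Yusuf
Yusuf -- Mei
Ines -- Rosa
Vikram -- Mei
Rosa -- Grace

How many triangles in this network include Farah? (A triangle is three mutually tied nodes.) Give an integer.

0

Farah's neighbors are Vikram and Yusuf, but none of them are tied to each other, so no triangle contains Farah.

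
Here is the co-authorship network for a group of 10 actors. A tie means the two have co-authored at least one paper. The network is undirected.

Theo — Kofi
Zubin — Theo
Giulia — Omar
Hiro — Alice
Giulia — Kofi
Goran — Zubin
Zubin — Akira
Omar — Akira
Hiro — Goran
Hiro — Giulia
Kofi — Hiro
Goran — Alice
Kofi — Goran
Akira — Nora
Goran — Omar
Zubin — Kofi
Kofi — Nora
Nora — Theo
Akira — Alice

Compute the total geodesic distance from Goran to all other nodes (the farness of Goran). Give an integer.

13

Distances from Goran: Akira:2, Alice:1, Giulia:2, Hiro:1, Kofi:1, Nora:2, Omar:1, Theo:2, Zubin:1.
Sum = 2 + 1 + 2 + 1 + 1 + 2 + 1 + 2 + 1 = 13.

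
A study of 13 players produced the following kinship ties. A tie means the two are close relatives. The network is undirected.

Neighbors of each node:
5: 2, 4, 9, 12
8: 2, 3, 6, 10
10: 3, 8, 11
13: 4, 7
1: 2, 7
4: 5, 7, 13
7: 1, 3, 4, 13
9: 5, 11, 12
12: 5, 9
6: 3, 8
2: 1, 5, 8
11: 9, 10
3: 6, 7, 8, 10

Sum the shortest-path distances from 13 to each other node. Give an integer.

30

Distances from 13: 1:2, 2:3, 3:2, 4:1, 5:2, 6:3, 7:1, 8:3, 9:3, 10:3, 11:4, 12:3.
Sum = 2 + 3 + 2 + 1 + 2 + 3 + 1 + 3 + 3 + 3 + 4 + 3 = 30.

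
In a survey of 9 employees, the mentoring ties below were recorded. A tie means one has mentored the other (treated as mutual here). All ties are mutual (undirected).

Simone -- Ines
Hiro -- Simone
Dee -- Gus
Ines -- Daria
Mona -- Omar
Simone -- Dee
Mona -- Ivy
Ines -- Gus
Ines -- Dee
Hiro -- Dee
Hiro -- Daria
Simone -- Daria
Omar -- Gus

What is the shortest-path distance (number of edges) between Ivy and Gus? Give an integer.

3

One shortest route is Ivy – Mona – Omar – Gus, which uses 3 edges, and at distance 2 from Ivy we only reach {Omar}, which does not include Gus. So d(Ivy,Gus) = 3.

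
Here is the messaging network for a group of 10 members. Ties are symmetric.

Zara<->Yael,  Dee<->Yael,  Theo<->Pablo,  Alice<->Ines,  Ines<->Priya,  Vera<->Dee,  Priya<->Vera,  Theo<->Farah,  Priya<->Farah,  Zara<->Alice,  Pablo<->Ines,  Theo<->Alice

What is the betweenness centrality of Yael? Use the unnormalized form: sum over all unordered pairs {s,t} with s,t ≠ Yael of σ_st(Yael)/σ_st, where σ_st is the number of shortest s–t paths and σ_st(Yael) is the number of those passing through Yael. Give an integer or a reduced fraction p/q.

Pairs whose geodesics pass through Yael — Alice–Dee: 1; Zara–Dee: 1; Zara–Vera: 1; Dee–Theo: 1/2.
All other pairs contribute 0.
Summing the contributions gives betweenness(Yael) = 7/2.

7/2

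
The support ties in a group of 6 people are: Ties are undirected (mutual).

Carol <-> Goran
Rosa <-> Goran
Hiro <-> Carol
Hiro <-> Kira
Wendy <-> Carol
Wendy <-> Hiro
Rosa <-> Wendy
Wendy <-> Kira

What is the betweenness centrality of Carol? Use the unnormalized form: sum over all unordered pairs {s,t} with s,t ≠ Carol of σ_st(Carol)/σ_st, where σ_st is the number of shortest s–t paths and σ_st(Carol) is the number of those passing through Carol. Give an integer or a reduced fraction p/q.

13/6

Pairs whose geodesics pass through Carol — Wendy–Goran: 1/2; Kira–Goran: 2/3; Hiro–Goran: 1.
All other pairs contribute 0.
Summing the contributions gives betweenness(Carol) = 13/6.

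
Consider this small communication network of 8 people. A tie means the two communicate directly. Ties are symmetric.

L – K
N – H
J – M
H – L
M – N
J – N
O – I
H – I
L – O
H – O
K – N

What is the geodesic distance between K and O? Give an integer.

2

One shortest route is K – L – O, which uses 2 edges, and K and O are not directly tied, so nothing shorter exists. So d(K,O) = 2.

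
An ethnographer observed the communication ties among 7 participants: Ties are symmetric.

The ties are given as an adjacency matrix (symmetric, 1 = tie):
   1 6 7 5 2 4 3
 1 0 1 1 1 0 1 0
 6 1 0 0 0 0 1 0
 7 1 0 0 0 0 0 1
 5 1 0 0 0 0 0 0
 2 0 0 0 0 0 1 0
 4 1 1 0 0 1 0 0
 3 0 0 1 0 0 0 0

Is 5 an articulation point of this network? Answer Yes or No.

Even without 5, every remaining node can still reach every other (the residual graph is connected), so 5 is not a cut vertex.

No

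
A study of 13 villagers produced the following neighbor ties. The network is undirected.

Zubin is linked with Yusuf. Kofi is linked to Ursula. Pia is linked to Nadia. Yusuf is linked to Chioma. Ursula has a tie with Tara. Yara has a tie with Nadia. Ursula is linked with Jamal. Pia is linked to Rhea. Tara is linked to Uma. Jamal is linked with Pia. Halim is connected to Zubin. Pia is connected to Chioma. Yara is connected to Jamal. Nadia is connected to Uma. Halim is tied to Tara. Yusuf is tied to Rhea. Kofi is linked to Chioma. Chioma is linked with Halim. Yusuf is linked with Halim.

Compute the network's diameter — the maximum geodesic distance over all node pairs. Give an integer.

Eccentricity of each node (its greatest distance to any other): Chioma:3, Halim:4, Jamal:4, Kofi:3, Nadia:4, Pia:3, Rhea:3, Tara:3, Uma:3, Ursula:3, Yara:5, Yusuf:4, Zubin:5.
The maximum eccentricity is 5, realized for instance by the pair Yara–Zubin via Yara – Nadia – Pia – Chioma – Yusuf – Zubin. So the diameter is 5.

5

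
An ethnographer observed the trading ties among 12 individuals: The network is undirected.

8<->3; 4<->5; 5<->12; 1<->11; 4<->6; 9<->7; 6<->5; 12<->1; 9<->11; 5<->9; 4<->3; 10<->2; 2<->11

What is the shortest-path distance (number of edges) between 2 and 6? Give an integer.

4

One shortest route is 2 – 11 – 9 – 5 – 6, which uses 4 edges, and at distance 3 from 2 we only reach {5, 7, 12}, which does not include 6. So d(2,6) = 4.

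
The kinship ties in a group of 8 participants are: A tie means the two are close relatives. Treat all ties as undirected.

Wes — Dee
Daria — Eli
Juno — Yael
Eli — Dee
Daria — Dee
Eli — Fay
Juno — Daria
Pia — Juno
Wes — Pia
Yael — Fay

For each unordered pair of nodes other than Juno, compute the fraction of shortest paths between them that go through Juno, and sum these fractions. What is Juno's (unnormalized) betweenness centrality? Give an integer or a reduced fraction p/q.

6

Pairs whose geodesics pass through Juno — Wes–Yael: 1; Dee–Yael: 1/2; Daria–Yael: 1; Daria–Pia: 1; Eli–Pia: 1/2; Fay–Pia: 1; Yael–Pia: 1.
All other pairs contribute 0.
Summing the contributions gives betweenness(Juno) = 6.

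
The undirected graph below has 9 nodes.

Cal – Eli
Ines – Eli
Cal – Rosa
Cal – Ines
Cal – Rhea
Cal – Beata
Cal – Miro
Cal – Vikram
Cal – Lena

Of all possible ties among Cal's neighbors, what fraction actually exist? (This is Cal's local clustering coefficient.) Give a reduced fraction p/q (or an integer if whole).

1/28

Cal's neighbors: Beata, Eli, Ines, Lena, Miro, Rhea, Rosa, and Vikram (k = 8).
Possible neighbor pairs: C(8,2) = 28. Edges among them: Eli–Ines → e = 1.
Clustering(Cal) = 1/28.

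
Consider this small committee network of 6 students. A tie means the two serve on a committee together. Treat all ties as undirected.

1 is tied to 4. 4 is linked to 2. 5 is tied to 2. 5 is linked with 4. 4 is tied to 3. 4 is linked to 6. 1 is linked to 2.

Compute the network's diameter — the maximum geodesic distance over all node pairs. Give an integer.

2

Eccentricity of each node (its greatest distance to any other): 1:2, 2:2, 3:2, 4:1, 5:2, 6:2.
The maximum eccentricity is 2, realized for instance by the pair 6–3 via 6 – 4 – 3. So the diameter is 2.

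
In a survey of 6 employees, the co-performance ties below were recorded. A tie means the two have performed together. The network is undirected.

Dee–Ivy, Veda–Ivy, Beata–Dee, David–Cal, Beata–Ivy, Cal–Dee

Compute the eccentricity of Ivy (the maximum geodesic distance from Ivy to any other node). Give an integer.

Distances from Ivy: Beata:1, Cal:2, David:3, Dee:1, Veda:1.
The largest is 3 (to David), so the eccentricity of Ivy is 3.

3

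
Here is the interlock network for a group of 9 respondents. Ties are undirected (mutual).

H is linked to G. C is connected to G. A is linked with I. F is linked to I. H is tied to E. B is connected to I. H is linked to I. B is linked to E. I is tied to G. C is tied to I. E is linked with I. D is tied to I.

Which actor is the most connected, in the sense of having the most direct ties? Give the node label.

Degrees — A:1, B:2, C:2, D:1, E:3, F:1, G:3, H:3, I:8.
The maximum is 8, attained only by I.

I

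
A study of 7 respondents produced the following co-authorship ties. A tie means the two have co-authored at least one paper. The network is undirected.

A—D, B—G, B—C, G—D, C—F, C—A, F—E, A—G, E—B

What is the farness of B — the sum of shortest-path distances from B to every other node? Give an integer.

Distances from B: A:2, C:1, D:2, E:1, F:2, G:1.
Sum = 2 + 1 + 2 + 1 + 2 + 1 = 9.

9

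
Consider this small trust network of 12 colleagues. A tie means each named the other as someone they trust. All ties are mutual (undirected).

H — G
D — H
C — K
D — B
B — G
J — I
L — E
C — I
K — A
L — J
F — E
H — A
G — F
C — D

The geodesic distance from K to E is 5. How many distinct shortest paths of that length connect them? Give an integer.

2

The shortest distance is 5. The length-5 paths are: K–C–I–J–L–E; K–A–H–G–F–E.
That gives 2 distinct shortest paths.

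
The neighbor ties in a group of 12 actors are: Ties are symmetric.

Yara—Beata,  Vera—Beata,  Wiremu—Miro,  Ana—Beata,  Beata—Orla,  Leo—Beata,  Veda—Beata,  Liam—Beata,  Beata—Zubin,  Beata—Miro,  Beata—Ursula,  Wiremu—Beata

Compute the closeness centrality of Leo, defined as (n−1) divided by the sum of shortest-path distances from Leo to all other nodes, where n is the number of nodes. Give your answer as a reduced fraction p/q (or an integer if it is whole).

Distances from Leo: Ana:2, Beata:1, Liam:2, Miro:2, Orla:2, Ursula:2, Veda:2, Vera:2, Wiremu:2, Yara:2, Zubin:2. Sum = 21.
n = 12, so closeness = 11/21.

11/21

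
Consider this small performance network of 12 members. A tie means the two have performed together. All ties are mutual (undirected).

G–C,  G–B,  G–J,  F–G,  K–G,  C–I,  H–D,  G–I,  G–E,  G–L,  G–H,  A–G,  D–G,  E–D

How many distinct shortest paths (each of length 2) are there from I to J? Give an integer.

1

The shortest distance is 2, and the only length-2 path is I–G–J. So there is exactly 1 shortest path.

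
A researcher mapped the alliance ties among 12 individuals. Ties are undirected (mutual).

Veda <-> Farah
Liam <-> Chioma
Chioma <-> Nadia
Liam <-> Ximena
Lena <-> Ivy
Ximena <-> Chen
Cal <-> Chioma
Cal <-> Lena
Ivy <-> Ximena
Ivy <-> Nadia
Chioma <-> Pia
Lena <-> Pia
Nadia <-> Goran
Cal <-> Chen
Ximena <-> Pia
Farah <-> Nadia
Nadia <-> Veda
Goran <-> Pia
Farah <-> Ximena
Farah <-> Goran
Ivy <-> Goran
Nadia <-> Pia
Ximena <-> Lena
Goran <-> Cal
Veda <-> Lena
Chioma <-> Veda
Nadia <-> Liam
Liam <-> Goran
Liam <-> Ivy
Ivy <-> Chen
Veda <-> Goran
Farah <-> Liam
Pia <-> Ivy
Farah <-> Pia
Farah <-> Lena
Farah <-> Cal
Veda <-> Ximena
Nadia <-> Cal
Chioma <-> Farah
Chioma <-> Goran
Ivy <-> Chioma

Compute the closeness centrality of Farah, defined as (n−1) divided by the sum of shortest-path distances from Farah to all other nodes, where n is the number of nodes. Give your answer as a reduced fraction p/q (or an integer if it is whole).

Distances from Farah: Cal:1, Chen:2, Chioma:1, Goran:1, Ivy:2, Lena:1, Liam:1, Nadia:1, Pia:1, Veda:1, Ximena:1. Sum = 13.
n = 12, so closeness = 11/13.

11/13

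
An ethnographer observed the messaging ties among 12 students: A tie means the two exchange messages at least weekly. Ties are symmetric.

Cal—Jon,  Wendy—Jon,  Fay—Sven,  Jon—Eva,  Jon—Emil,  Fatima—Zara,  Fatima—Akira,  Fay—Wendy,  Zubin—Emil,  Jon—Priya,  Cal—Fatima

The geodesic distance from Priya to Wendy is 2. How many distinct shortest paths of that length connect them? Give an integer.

The shortest distance is 2, and the only length-2 path is Priya–Jon–Wendy. So there is exactly 1 shortest path.

1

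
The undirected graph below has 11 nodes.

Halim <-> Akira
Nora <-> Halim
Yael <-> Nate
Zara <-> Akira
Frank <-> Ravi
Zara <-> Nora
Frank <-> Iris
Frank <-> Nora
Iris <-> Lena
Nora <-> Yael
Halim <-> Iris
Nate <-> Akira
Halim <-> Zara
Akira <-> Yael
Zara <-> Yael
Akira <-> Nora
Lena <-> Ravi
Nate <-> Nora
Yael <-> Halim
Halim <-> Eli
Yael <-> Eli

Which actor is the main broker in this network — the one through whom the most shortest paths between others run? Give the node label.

Halim

Unnormalized betweenness of each node: Akira:67/60, Eli:0, Frank:131/15, Halim:131/10, Iris:269/30, Lena:13/12, Nate:0, Nora:353/30, Ravi:31/30, Yael:21/5, Zara:0.
Halim has the largest value, 131/10, making it the main broker — the node through which the most shortest paths run.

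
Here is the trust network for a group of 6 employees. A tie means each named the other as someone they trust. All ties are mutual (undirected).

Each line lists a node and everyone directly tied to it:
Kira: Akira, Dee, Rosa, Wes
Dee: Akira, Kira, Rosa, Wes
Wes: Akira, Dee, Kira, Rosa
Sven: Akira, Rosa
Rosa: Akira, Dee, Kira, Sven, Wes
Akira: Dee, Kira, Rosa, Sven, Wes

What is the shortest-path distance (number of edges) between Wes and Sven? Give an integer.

One shortest route is Wes – Akira – Sven, which uses 2 edges, and Wes and Sven are not directly tied, so nothing shorter exists. So d(Wes,Sven) = 2.

2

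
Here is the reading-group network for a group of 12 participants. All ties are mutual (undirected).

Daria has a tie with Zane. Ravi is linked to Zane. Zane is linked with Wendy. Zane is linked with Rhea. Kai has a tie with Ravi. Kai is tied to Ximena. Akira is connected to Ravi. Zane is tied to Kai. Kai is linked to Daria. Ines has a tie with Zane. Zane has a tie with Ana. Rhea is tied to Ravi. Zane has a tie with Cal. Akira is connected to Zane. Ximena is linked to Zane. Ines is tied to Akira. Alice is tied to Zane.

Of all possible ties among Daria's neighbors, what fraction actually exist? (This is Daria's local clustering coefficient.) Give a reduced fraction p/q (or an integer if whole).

Daria's neighbors: Kai and Zane (k = 2).
Possible neighbor pairs: C(2,2) = 1. Edges among them: Kai–Zane → e = 1.
Clustering(Daria) = 1/1.

1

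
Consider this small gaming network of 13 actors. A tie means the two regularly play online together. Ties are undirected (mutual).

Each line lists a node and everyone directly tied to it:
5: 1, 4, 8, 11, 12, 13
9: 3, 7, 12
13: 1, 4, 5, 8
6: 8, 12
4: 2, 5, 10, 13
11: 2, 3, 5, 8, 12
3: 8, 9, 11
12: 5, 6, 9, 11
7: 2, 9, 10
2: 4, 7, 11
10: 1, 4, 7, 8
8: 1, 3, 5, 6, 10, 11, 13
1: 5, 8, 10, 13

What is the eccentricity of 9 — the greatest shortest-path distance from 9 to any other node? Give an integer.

3

Distances from 9: 1:3, 2:2, 3:1, 4:3, 5:2, 6:2, 7:1, 8:2, 10:2, 11:2, 12:1, 13:3.
The largest is 3 (to 13, 1, and 4), so the eccentricity of 9 is 3.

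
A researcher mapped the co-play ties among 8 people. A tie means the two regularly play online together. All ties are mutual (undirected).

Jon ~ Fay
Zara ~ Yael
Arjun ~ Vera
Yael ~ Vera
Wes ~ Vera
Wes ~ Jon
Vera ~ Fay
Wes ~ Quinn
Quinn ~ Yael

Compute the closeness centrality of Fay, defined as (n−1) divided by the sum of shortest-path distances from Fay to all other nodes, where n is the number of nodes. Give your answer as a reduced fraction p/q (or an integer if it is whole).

1/2

Distances from Fay: Arjun:2, Jon:1, Quinn:3, Vera:1, Wes:2, Yael:2, Zara:3. Sum = 14.
n = 8, so closeness = 7/14 = 1/2.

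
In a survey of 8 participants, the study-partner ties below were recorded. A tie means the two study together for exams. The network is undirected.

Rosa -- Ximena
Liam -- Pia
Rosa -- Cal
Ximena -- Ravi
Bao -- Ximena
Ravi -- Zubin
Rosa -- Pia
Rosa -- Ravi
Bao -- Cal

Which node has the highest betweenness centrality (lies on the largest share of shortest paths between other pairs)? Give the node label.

Unnormalized betweenness of each node: Bao:1/2, Cal:3/2, Liam:0, Pia:6, Ravi:6, Rosa:25/2, Ximena:7/2, Zubin:0.
Rosa has the largest value, 25/2, making it the main broker — the node through which the most shortest paths run.

Rosa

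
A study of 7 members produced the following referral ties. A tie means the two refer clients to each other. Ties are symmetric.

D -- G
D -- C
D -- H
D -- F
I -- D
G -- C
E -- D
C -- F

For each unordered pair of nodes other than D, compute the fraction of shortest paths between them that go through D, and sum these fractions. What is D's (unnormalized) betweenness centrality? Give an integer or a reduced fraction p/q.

Pairs whose geodesics pass through D — F–H: 1; F–E: 1; F–G: 1/2; F–I: 1; H–E: 1; H–G: 1; H–I: 1; H–C: 1; E–G: 1; E–I: 1; E–C: 1; G–I: 1; I–C: 1.
All other pairs contribute 0.
Summing the contributions gives betweenness(D) = 25/2.

25/2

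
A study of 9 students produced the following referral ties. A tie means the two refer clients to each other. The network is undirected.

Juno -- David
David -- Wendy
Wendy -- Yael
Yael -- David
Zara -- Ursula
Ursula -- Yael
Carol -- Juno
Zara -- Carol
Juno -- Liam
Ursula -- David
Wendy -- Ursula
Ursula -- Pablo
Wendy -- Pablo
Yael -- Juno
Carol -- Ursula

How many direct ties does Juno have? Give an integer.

4

Juno is directly tied to Carol, David, Liam, and Yael. That is 4 neighbors, so the degree of Juno is 4.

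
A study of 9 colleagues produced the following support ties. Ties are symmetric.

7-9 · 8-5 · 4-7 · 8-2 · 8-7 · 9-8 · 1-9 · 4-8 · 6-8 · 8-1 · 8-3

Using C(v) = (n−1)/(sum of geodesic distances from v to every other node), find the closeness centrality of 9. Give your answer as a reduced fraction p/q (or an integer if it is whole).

8/13

Distances from 9: 1:1, 2:2, 3:2, 4:2, 5:2, 6:2, 7:1, 8:1. Sum = 13.
n = 9, so closeness = 8/13.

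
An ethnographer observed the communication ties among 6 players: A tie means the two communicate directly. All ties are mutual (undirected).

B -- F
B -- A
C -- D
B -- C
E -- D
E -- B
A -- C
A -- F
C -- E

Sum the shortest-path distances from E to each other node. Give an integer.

Distances from E: A:2, B:1, C:1, D:1, F:2.
Sum = 2 + 1 + 1 + 1 + 2 = 7.

7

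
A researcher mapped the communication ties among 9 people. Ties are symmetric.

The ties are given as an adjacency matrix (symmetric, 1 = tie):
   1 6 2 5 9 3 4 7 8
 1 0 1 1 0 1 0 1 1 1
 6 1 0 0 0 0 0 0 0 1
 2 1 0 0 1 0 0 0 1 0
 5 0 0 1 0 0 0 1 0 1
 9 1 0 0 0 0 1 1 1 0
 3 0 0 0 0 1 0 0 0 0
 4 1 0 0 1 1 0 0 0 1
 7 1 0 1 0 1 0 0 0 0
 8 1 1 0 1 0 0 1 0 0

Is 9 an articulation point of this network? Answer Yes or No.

Yes

Removing 9 leaves {1, 2, 4, 5, 6, 7, and 8} with no path to {3}, so the network splits into 2 components. 9 is a cut vertex.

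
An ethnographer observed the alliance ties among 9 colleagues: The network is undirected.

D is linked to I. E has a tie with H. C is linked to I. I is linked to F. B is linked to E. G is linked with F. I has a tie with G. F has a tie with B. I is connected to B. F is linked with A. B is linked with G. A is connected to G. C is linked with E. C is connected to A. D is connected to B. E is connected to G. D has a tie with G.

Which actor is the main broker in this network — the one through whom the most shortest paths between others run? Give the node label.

E

Unnormalized betweenness of each node: A:5/6, B:3, C:2, D:0, E:47/6, F:5/6, G:35/6, H:0, I:8/3.
E has the largest value, 47/6, making it the main broker — the node through which the most shortest paths run.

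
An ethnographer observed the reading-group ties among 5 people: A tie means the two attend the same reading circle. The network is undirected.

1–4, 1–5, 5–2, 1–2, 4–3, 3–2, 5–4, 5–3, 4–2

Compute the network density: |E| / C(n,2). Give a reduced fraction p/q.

9/10

There are 9 edges and 5 nodes, so the maximum possible is C(5,2) = 10.
Density = 9/10.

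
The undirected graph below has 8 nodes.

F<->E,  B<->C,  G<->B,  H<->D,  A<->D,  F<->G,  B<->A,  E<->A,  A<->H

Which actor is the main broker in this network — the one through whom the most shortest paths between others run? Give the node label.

Unnormalized betweenness of each node: A:12, B:9, C:0, D:0, E:3, F:1, G:2, H:0.
A has the largest value, 12, making it the main broker — the node through which the most shortest paths run.

A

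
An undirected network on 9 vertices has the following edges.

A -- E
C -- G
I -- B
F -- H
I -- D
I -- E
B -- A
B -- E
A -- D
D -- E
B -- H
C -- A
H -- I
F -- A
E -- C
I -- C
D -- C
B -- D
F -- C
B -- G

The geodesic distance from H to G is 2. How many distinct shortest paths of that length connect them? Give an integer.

The shortest distance is 2, and the only length-2 path is H–B–G. So there is exactly 1 shortest path.

1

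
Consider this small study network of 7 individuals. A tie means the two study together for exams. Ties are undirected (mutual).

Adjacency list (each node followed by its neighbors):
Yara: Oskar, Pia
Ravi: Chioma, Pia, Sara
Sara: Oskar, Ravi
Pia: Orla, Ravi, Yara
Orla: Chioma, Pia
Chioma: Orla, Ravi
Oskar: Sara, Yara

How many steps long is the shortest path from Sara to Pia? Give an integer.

One shortest route is Sara – Ravi – Pia, which uses 2 edges, and Sara and Pia are not directly tied, so nothing shorter exists. So d(Sara,Pia) = 2.

2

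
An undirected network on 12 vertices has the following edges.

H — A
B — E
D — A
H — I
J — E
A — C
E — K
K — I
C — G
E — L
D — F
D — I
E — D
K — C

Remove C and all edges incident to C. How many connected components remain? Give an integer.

2

Without C, the remaining ties split the others into: {A, B, D, E, F, H, I, J, K, L}; {G}.
That's 2 separate components.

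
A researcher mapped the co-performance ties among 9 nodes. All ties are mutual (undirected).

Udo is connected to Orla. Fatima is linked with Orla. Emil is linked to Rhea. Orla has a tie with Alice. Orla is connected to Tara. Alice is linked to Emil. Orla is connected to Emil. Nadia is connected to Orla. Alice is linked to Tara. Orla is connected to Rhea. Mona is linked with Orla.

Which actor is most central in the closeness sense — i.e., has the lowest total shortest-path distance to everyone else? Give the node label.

Orla

Farness (sum of distances to all others) for each node — Alice:13, Emil:13, Fatima:15, Mona:15, Nadia:15, Orla:8, Rhea:14, Tara:14, Udo:15.
The smallest farness is 8, for Orla, so Orla has the highest closeness.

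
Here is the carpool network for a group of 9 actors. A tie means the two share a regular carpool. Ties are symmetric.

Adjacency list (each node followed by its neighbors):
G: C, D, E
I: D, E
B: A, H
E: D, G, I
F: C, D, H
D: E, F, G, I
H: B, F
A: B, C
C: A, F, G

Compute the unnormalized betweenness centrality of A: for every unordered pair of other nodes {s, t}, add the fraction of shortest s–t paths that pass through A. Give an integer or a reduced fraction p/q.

5/2

Pairs whose geodesics pass through A — E–B: 1/2; G–B: 1; C–B: 1.
All other pairs contribute 0.
Summing the contributions gives betweenness(A) = 5/2.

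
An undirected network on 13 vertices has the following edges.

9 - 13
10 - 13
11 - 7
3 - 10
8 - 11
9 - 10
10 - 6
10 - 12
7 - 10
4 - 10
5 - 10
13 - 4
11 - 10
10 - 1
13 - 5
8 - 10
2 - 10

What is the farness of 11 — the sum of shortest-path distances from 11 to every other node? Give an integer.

21

Distances from 11: 1:2, 2:2, 3:2, 4:2, 5:2, 6:2, 7:1, 8:1, 9:2, 10:1, 12:2, 13:2.
Sum = 2 + 2 + 2 + 2 + 2 + 2 + 1 + 1 + 2 + 1 + 2 + 2 = 21.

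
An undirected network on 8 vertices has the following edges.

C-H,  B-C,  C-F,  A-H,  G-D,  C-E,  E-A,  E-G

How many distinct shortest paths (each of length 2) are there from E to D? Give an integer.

1

The shortest distance is 2, and the only length-2 path is E–G–D. So there is exactly 1 shortest path.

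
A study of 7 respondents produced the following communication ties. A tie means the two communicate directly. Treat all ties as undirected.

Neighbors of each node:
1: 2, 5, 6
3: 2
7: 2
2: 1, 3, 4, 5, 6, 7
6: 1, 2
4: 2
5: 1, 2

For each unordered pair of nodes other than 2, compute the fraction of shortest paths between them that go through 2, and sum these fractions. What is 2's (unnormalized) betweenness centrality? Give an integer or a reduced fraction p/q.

Pairs whose geodesics pass through 2 — 6–5: 1/2; 6–4: 1; 6–3: 1; 6–7: 1; 5–4: 1; 5–3: 1; 5–7: 1; 4–3: 1; 4–1: 1; 4–7: 1; 3–1: 1; 3–7: 1; 1–7: 1.
All other pairs contribute 0.
Summing the contributions gives betweenness(2) = 25/2.

25/2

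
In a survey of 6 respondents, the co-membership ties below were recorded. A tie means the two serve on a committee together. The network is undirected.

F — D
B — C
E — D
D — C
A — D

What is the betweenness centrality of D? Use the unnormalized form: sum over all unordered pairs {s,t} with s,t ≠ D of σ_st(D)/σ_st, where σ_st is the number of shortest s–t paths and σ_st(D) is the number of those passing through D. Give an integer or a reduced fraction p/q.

Pairs whose geodesics pass through D — A–F: 1; A–B: 1; A–E: 1; A–C: 1; F–B: 1; F–E: 1; F–C: 1; B–E: 1; E–C: 1.
All other pairs contribute 0.
Summing the contributions gives betweenness(D) = 9.

9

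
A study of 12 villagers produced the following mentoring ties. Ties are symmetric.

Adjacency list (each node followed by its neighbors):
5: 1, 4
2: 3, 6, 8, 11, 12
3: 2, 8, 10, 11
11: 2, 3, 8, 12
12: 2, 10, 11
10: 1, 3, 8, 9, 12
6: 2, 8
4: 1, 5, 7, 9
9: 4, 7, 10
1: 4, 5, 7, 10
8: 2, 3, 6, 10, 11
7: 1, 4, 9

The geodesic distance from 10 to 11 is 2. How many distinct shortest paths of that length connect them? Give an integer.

3

The shortest distance is 2. The length-2 paths are: 10–3–11; 10–12–11; 10–8–11.
That gives 3 distinct shortest paths.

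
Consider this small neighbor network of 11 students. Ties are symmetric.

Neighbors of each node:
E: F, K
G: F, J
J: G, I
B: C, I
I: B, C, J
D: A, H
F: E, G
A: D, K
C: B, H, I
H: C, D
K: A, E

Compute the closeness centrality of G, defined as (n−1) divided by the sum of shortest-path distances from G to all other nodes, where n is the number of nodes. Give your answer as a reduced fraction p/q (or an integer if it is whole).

Distances from G: A:4, B:3, C:3, D:5, E:2, F:1, H:4, I:2, J:1, K:3. Sum = 28.
n = 11, so closeness = 10/28 = 5/14.

5/14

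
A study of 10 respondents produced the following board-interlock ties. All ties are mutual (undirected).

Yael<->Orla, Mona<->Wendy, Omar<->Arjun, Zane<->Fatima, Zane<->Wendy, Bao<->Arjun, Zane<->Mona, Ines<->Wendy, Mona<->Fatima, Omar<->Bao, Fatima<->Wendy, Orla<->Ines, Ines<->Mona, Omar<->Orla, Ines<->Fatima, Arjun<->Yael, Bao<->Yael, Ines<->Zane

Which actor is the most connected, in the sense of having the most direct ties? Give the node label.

Degrees — Arjun:3, Bao:3, Fatima:4, Ines:5, Mona:4, Omar:3, Orla:3, Wendy:4, Yael:3, Zane:4.
The maximum is 5, attained only by Ines.

Ines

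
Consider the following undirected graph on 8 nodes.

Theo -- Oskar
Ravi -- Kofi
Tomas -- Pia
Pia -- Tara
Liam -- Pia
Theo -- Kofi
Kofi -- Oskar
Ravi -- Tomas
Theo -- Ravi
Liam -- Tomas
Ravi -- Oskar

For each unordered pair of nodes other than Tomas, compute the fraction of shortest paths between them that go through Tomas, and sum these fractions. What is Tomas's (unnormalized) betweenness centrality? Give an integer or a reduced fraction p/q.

Pairs whose geodesics pass through Tomas — Oskar–Tara: 1; Oskar–Liam: 1; Oskar–Pia: 1; Ravi–Tara: 1; Ravi–Liam: 1; Ravi–Pia: 1; Kofi–Tara: 1; Kofi–Liam: 1; Kofi–Pia: 1; Theo–Tara: 1; Theo–Liam: 1; Theo–Pia: 1.
All other pairs contribute 0.
Summing the contributions gives betweenness(Tomas) = 12.

12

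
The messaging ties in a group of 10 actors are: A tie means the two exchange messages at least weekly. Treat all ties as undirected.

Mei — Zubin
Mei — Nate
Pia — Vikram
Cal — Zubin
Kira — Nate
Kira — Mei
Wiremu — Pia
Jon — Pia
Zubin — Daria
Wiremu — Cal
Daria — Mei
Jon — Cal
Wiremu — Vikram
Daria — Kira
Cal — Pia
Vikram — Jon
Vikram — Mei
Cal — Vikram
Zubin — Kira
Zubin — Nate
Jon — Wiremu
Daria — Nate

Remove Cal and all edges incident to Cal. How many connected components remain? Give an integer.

1

Cal's neighbors (Jon, Pia, Vikram, Wiremu, and Zubin) remain reachable from one another through other ties, so the rest of the network stays in one piece.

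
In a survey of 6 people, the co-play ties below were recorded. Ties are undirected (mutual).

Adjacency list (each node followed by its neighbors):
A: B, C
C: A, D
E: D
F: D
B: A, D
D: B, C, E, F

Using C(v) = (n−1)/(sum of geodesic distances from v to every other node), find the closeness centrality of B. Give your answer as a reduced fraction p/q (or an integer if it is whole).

5/8

Distances from B: A:1, C:2, D:1, E:2, F:2. Sum = 8.
n = 6, so closeness = 5/8.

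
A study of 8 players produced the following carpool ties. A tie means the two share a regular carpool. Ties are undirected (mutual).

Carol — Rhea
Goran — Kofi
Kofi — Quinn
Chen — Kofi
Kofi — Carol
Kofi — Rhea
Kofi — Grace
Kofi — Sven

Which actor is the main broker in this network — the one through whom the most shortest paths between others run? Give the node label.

Unnormalized betweenness of each node: Carol:0, Chen:0, Goran:0, Grace:0, Kofi:20, Quinn:0, Rhea:0, Sven:0.
Kofi has the largest value, 20, making it the main broker — the node through which the most shortest paths run.

Kofi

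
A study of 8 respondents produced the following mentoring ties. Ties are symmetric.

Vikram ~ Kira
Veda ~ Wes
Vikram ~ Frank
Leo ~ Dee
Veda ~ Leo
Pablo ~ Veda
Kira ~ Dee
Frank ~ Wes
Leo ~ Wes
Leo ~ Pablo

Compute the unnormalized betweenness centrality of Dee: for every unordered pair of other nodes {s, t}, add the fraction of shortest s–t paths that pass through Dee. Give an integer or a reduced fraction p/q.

13/3

Pairs whose geodesics pass through Dee — Veda–Kira: 1; Pablo–Kira: 1; Pablo–Vikram: 1/3; Leo–Kira: 1; Leo–Vikram: 1/2; Kira–Wes: 1/2.
All other pairs contribute 0.
Summing the contributions gives betweenness(Dee) = 13/3.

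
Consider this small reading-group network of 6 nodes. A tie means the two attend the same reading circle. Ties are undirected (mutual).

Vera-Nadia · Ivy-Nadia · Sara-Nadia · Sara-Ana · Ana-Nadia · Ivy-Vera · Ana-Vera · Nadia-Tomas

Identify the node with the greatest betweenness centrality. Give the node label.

Nadia

Unnormalized betweenness of each node: Ana:1/2, Ivy:0, Nadia:6, Sara:0, Tomas:0, Vera:1/2.
Nadia has the largest value, 6, making it the main broker — the node through which the most shortest paths run.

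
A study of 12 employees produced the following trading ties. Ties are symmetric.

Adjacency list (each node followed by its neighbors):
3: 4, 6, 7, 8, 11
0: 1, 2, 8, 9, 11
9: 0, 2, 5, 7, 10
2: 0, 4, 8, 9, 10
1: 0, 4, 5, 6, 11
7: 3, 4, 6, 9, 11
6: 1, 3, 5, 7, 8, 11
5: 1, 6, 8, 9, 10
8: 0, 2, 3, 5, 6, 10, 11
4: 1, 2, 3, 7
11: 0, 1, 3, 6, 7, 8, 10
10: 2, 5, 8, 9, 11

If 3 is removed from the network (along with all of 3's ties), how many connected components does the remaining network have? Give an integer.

1

3's neighbors (4, 6, 7, 8, and 11) remain reachable from one another through other ties, so the rest of the network stays in one piece.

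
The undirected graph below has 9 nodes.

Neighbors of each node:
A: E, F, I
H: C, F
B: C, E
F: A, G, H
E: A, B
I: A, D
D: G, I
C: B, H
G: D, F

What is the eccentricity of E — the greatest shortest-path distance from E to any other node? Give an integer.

Distances from E: A:1, B:1, C:2, D:3, F:2, G:3, H:3, I:2.
The largest is 3 (to D, G, and H), so the eccentricity of E is 3.

3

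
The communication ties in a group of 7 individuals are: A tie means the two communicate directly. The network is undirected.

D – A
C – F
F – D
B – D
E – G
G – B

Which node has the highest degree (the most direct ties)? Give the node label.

Degrees — A:1, B:2, C:1, D:3, E:1, F:2, G:2.
The maximum is 3, attained only by D.

D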